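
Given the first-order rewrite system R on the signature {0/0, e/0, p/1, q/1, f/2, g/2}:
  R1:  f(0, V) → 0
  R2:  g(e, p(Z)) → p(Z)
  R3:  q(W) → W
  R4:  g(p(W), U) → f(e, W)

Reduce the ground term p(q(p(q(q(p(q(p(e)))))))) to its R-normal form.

p(p(p(p(e))))

1. p(q(p(q(q(p(q(p(e))))))))  →  p(p(q(q(p(q(p(e)))))))   [R3 at 1]
2. p(p(q(q(p(q(p(e)))))))  →  p(p(q(p(q(p(e))))))   [R3 at 1.1]
3. p(p(q(p(q(p(e))))))  →  p(p(p(q(p(e)))))   [R3 at 1.1]
4. p(p(p(q(p(e)))))  →  p(p(p(p(e))))   [R3 at 1.1.1]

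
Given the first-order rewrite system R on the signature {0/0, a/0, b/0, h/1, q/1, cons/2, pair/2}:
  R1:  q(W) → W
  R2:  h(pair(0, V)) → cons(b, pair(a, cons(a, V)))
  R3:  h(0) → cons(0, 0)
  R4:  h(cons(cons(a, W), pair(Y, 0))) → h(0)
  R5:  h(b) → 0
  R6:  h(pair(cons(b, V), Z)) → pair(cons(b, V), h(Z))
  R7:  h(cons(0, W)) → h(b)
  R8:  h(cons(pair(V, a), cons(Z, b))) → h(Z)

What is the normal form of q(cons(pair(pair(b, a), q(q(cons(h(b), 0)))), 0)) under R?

1. q(cons(pair(pair(b, a), q(q(cons(h(b), 0)))), 0))  →  cons(pair(pair(b, a), q(q(cons(h(b), 0)))), 0)   [R1 at ε]
2. cons(pair(pair(b, a), q(q(cons(h(b), 0)))), 0)  →  cons(pair(pair(b, a), q(cons(h(b), 0))), 0)   [R1 at 1.2]
3. cons(pair(pair(b, a), q(cons(h(b), 0))), 0)  →  cons(pair(pair(b, a), cons(h(b), 0)), 0)   [R1 at 1.2]
4. cons(pair(pair(b, a), cons(h(b), 0)), 0)  →  cons(pair(pair(b, a), cons(0, 0)), 0)   [R5 at 1.2.1]

cons(pair(pair(b, a), cons(0, 0)), 0)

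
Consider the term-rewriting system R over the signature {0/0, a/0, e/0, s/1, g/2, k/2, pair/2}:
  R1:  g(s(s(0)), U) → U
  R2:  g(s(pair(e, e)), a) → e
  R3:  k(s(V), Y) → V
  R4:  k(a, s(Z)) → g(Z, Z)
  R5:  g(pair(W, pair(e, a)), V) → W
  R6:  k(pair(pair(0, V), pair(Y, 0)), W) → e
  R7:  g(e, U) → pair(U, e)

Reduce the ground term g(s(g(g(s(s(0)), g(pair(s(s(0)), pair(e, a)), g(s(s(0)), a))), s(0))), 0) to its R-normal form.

0

1. g(s(g(g(s(s(0)), g(pair(s(s(0)), pair(e, a)), g(s(s(0)), a))), s(0))), 0)  →  g(s(g(g(pair(s(s(0)), pair(e, a)), g(s(s(0)), a)), s(0))), 0)   [R1 at 1.1.1]
2. g(s(g(g(pair(s(s(0)), pair(e, a)), g(s(s(0)), a)), s(0))), 0)  →  g(s(g(s(s(0)), s(0))), 0)   [R5 at 1.1.1]
3. g(s(g(s(s(0)), s(0))), 0)  →  g(s(s(0)), 0)   [R1 at 1.1]
4. g(s(s(0)), 0)  →  0   [R1 at ε]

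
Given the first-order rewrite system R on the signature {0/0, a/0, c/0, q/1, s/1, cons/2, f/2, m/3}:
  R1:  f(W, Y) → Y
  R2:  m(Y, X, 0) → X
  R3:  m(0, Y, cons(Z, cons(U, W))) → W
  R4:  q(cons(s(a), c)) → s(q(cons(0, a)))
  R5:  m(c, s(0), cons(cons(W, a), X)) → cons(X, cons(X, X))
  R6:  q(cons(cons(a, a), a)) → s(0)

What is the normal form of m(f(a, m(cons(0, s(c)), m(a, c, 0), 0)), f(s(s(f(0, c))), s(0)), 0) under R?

s(0)

1. m(f(a, m(cons(0, s(c)), m(a, c, 0), 0)), f(s(s(f(0, c))), s(0)), 0)  →  f(s(s(f(0, c))), s(0))   [R2 at ε]
2. f(s(s(f(0, c))), s(0))  →  s(0)   [R1 at ε]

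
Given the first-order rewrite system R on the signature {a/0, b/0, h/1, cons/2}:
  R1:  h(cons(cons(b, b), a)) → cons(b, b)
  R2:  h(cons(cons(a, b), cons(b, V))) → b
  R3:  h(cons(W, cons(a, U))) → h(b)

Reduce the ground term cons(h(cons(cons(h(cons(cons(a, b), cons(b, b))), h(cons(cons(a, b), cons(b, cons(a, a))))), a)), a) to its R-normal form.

cons(cons(b, b), a)

1. cons(h(cons(cons(h(cons(cons(a, b), cons(b, b))), h(cons(cons(a, b), cons(b, cons(a, a))))), a)), a)  →  cons(h(cons(cons(b, h(cons(cons(a, b), cons(b, cons(a, a))))), a)), a)   [R2 at 1.1.1.1]
2. cons(h(cons(cons(b, h(cons(cons(a, b), cons(b, cons(a, a))))), a)), a)  →  cons(h(cons(cons(b, b), a)), a)   [R2 at 1.1.1.2]
3. cons(h(cons(cons(b, b), a)), a)  →  cons(cons(b, b), a)   [R1 at 1]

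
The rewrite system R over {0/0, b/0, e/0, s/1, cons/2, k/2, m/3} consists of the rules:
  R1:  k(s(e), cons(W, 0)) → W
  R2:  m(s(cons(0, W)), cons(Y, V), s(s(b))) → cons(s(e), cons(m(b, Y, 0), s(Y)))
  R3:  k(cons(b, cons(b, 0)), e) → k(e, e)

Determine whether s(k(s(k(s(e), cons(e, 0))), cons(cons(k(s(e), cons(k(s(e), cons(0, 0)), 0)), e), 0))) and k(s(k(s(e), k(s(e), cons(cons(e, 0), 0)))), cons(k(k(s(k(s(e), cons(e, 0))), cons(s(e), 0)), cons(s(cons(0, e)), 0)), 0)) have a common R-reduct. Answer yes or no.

yes — NF(t₁) = s(cons(0, e)), NF(t₂) = s(cons(0, e))

Reduce t₁ = s(k(s(k(s(e), cons(e, 0))), cons(cons(k(s(e), cons(k(s(e), cons(0, 0)), 0)), e), 0))):
1. s(k(s(k(s(e), cons(e, 0))), cons(cons(k(s(e), cons(k(s(e), cons(0, 0)), 0)), e), 0)))  →  s(k(s(e), cons(cons(k(s(e), cons(k(s(e), cons(0, 0)), 0)), e), 0)))   [R1 at 1.1.1]
2. s(k(s(e), cons(cons(k(s(e), cons(k(s(e), cons(0, 0)), 0)), e), 0)))  →  s(cons(k(s(e), cons(k(s(e), cons(0, 0)), 0)), e))   [R1 at 1]
3. s(cons(k(s(e), cons(k(s(e), cons(0, 0)), 0)), e))  →  s(cons(k(s(e), cons(0, 0)), e))   [R1 at 1.1]
4. s(cons(k(s(e), cons(0, 0)), e))  →  s(cons(0, e))   [R1 at 1.1]

Reduce t₂ = k(s(k(s(e), k(s(e), cons(cons(e, 0), 0)))), cons(k(k(s(k(s(e), cons(e, 0))), cons(s(e), 0)), cons(s(cons(0, e)), 0)), 0)):
1. k(s(k(s(e), k(s(e), cons(cons(e, 0), 0)))), cons(k(k(s(k(s(e), cons(e, 0))), cons(s(e), 0)), cons(s(cons(0, e)), 0)), 0))  →  k(s(k(s(e), cons(e, 0))), cons(k(k(s(k(s(e), cons(e, 0))), cons(s(e), 0)), cons(s(cons(0, e)), 0)), 0))   [R1 at 1.1.2]
2. k(s(k(s(e), cons(e, 0))), cons(k(k(s(k(s(e), cons(e, 0))), cons(s(e), 0)), cons(s(cons(0, e)), 0)), 0))  →  k(s(e), cons(k(k(s(k(s(e), cons(e, 0))), cons(s(e), 0)), cons(s(cons(0, e)), 0)), 0))   [R1 at 1.1]
3. k(s(e), cons(k(k(s(k(s(e), cons(e, 0))), cons(s(e), 0)), cons(s(cons(0, e)), 0)), 0))  →  k(k(s(k(s(e), cons(e, 0))), cons(s(e), 0)), cons(s(cons(0, e)), 0))   [R1 at ε]
4. k(k(s(k(s(e), cons(e, 0))), cons(s(e), 0)), cons(s(cons(0, e)), 0))  →  k(k(s(e), cons(s(e), 0)), cons(s(cons(0, e)), 0))   [R1 at 1.1.1]
5. k(k(s(e), cons(s(e), 0)), cons(s(cons(0, e)), 0))  →  k(s(e), cons(s(cons(0, e)), 0))   [R1 at 1]
6. k(s(e), cons(s(cons(0, e)), 0))  →  s(cons(0, e))   [R1 at ε]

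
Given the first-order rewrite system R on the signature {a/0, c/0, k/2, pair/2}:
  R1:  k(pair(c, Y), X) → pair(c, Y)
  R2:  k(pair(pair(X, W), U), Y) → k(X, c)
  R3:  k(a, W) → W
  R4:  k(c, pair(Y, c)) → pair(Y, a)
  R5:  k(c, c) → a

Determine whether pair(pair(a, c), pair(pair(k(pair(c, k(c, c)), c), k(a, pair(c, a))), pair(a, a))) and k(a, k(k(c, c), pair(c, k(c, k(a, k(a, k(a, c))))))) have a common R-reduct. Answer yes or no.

Reduce t₁ = pair(pair(a, c), pair(pair(k(pair(c, k(c, c)), c), k(a, pair(c, a))), pair(a, a))):
1. pair(pair(a, c), pair(pair(k(pair(c, k(c, c)), c), k(a, pair(c, a))), pair(a, a)))  →  pair(pair(a, c), pair(pair(pair(c, k(c, c)), k(a, pair(c, a))), pair(a, a)))   [R1 at 2.1.1]
2. pair(pair(a, c), pair(pair(pair(c, k(c, c)), k(a, pair(c, a))), pair(a, a)))  →  pair(pair(a, c), pair(pair(pair(c, a), k(a, pair(c, a))), pair(a, a)))   [R5 at 2.1.1.2]
3. pair(pair(a, c), pair(pair(pair(c, a), k(a, pair(c, a))), pair(a, a)))  →  pair(pair(a, c), pair(pair(pair(c, a), pair(c, a)), pair(a, a)))   [R3 at 2.1.2]

Reduce t₂ = k(a, k(k(c, c), pair(c, k(c, k(a, k(a, k(a, c))))))):
1. k(a, k(k(c, c), pair(c, k(c, k(a, k(a, k(a, c)))))))  →  k(k(c, c), pair(c, k(c, k(a, k(a, k(a, c))))))   [R3 at ε]
2. k(k(c, c), pair(c, k(c, k(a, k(a, k(a, c))))))  →  k(a, pair(c, k(c, k(a, k(a, k(a, c))))))   [R5 at 1]
3. k(a, pair(c, k(c, k(a, k(a, k(a, c))))))  →  pair(c, k(c, k(a, k(a, k(a, c)))))   [R3 at ε]
4. pair(c, k(c, k(a, k(a, k(a, c)))))  →  pair(c, k(c, k(a, k(a, c))))   [R3 at 2.2]
5. pair(c, k(c, k(a, k(a, c))))  →  pair(c, k(c, k(a, c)))   [R3 at 2.2]
6. pair(c, k(c, k(a, c)))  →  pair(c, k(c, c))   [R3 at 2.2]
7. pair(c, k(c, c))  →  pair(c, a)   [R5 at 2]

no — NF(t₁) = pair(pair(a, c), pair(pair(pair(c, a), pair(c, a)), pair(a, a))), NF(t₂) = pair(c, a)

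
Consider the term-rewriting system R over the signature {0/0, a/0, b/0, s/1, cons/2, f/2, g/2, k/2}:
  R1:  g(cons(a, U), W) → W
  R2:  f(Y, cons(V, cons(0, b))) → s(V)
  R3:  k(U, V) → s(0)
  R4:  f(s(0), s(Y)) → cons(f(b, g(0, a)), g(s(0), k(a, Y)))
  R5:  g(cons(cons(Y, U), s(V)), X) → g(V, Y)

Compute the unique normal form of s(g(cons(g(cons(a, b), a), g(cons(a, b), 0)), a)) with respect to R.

1. s(g(cons(g(cons(a, b), a), g(cons(a, b), 0)), a))  →  s(g(cons(a, g(cons(a, b), 0)), a))   [R1 at 1.1.1]
2. s(g(cons(a, g(cons(a, b), 0)), a))  →  s(a)   [R1 at 1]

s(a)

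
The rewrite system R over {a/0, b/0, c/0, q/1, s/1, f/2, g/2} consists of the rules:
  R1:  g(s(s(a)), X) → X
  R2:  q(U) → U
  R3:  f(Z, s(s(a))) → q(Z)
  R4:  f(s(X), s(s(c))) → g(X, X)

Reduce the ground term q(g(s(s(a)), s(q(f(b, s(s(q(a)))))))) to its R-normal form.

1. q(g(s(s(a)), s(q(f(b, s(s(q(a))))))))  →  g(s(s(a)), s(q(f(b, s(s(q(a)))))))   [R2 at ε]
2. g(s(s(a)), s(q(f(b, s(s(q(a)))))))  →  s(q(f(b, s(s(q(a))))))   [R1 at ε]
3. s(q(f(b, s(s(q(a))))))  →  s(f(b, s(s(q(a)))))   [R2 at 1]
4. s(f(b, s(s(q(a)))))  →  s(f(b, s(s(a))))   [R2 at 1.2.1.1]
5. s(f(b, s(s(a))))  →  s(q(b))   [R3 at 1]
6. s(q(b))  →  s(b)   [R2 at 1]

s(b)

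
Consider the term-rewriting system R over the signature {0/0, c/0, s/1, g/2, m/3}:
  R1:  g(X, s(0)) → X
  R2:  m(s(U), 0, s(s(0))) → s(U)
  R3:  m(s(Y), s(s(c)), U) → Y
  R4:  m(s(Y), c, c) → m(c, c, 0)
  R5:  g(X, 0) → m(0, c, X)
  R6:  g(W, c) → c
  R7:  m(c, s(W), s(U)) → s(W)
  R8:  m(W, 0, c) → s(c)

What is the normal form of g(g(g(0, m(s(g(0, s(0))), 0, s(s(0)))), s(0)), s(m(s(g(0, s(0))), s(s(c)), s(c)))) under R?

0

1. g(g(g(0, m(s(g(0, s(0))), 0, s(s(0)))), s(0)), s(m(s(g(0, s(0))), s(s(c)), s(c))))  →  g(g(0, m(s(g(0, s(0))), 0, s(s(0)))), s(m(s(g(0, s(0))), s(s(c)), s(c))))   [R1 at 1]
2. g(g(0, m(s(g(0, s(0))), 0, s(s(0)))), s(m(s(g(0, s(0))), s(s(c)), s(c))))  →  g(g(0, s(g(0, s(0)))), s(m(s(g(0, s(0))), s(s(c)), s(c))))   [R2 at 1.2]
3. g(g(0, s(g(0, s(0)))), s(m(s(g(0, s(0))), s(s(c)), s(c))))  →  g(g(0, s(0)), s(m(s(g(0, s(0))), s(s(c)), s(c))))   [R1 at 1.2.1]
4. g(g(0, s(0)), s(m(s(g(0, s(0))), s(s(c)), s(c))))  →  g(0, s(m(s(g(0, s(0))), s(s(c)), s(c))))   [R1 at 1]
5. g(0, s(m(s(g(0, s(0))), s(s(c)), s(c))))  →  g(0, s(g(0, s(0))))   [R3 at 2.1]
6. g(0, s(g(0, s(0))))  →  g(0, s(0))   [R1 at 2.1]
7. g(0, s(0))  →  0   [R1 at ε]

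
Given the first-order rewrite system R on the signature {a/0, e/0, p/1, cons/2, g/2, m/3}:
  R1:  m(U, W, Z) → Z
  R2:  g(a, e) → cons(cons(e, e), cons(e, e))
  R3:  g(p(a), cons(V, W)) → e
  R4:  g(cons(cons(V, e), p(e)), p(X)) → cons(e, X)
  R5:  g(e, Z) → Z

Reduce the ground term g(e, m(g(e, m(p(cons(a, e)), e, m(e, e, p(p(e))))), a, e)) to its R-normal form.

1. g(e, m(g(e, m(p(cons(a, e)), e, m(e, e, p(p(e))))), a, e))  →  m(g(e, m(p(cons(a, e)), e, m(e, e, p(p(e))))), a, e)   [R5 at ε]
2. m(g(e, m(p(cons(a, e)), e, m(e, e, p(p(e))))), a, e)  →  e   [R1 at ε]

e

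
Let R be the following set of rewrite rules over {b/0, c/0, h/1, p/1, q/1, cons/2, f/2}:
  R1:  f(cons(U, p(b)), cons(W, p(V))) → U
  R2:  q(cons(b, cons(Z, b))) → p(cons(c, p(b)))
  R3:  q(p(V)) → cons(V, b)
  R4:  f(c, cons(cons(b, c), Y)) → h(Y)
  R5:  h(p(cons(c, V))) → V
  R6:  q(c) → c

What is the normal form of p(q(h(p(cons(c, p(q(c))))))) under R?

p(cons(c, b))

1. p(q(h(p(cons(c, p(q(c)))))))  →  p(q(p(q(c))))   [R5 at 1.1]
2. p(q(p(q(c))))  →  p(cons(q(c), b))   [R3 at 1]
3. p(cons(q(c), b))  →  p(cons(c, b))   [R6 at 1.1]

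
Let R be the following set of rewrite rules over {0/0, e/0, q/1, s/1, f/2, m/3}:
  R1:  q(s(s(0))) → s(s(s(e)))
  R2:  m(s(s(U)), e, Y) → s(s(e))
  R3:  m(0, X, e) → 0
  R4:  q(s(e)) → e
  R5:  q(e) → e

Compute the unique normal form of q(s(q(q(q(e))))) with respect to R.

e

1. q(s(q(q(q(e)))))  →  q(s(q(q(e))))   [R5 at 1.1.1.1]
2. q(s(q(q(e))))  →  q(s(q(e)))   [R5 at 1.1.1]
3. q(s(q(e)))  →  q(s(e))   [R5 at 1.1]
4. q(s(e))  →  e   [R4 at ε]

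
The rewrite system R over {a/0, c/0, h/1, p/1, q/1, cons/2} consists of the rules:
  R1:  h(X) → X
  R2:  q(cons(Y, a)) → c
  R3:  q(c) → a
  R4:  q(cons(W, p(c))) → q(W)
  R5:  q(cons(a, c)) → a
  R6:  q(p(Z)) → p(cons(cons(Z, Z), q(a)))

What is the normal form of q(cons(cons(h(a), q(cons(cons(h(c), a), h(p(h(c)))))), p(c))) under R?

1. q(cons(cons(h(a), q(cons(cons(h(c), a), h(p(h(c)))))), p(c)))  →  q(cons(h(a), q(cons(cons(h(c), a), h(p(h(c)))))))   [R4 at ε]
2. q(cons(h(a), q(cons(cons(h(c), a), h(p(h(c)))))))  →  q(cons(a, q(cons(cons(h(c), a), h(p(h(c)))))))   [R1 at 1.1]
3. q(cons(a, q(cons(cons(h(c), a), h(p(h(c)))))))  →  q(cons(a, q(cons(cons(c, a), h(p(h(c)))))))   [R1 at 1.2.1.1.1]
4. q(cons(a, q(cons(cons(c, a), h(p(h(c)))))))  →  q(cons(a, q(cons(cons(c, a), p(h(c))))))   [R1 at 1.2.1.2]
5. q(cons(a, q(cons(cons(c, a), p(h(c))))))  →  q(cons(a, q(cons(cons(c, a), p(c)))))   [R1 at 1.2.1.2.1]
6. q(cons(a, q(cons(cons(c, a), p(c)))))  →  q(cons(a, q(cons(c, a))))   [R4 at 1.2]
7. q(cons(a, q(cons(c, a))))  →  q(cons(a, c))   [R2 at 1.2]
8. q(cons(a, c))  →  a   [R5 at ε]

a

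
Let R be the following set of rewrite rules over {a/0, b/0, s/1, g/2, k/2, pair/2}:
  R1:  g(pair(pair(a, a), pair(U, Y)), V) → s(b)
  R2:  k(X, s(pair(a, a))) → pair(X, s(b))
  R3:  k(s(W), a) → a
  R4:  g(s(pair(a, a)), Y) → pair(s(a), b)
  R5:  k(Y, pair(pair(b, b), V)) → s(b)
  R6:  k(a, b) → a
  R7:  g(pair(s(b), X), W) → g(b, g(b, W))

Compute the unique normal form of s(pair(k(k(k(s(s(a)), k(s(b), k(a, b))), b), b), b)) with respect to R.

s(pair(a, b))

1. s(pair(k(k(k(s(s(a)), k(s(b), k(a, b))), b), b), b))  →  s(pair(k(k(k(s(s(a)), k(s(b), a)), b), b), b))   [R6 at 1.1.1.1.2.2]
2. s(pair(k(k(k(s(s(a)), k(s(b), a)), b), b), b))  →  s(pair(k(k(k(s(s(a)), a), b), b), b))   [R3 at 1.1.1.1.2]
3. s(pair(k(k(k(s(s(a)), a), b), b), b))  →  s(pair(k(k(a, b), b), b))   [R3 at 1.1.1.1]
4. s(pair(k(k(a, b), b), b))  →  s(pair(k(a, b), b))   [R6 at 1.1.1]
5. s(pair(k(a, b), b))  →  s(pair(a, b))   [R6 at 1.1]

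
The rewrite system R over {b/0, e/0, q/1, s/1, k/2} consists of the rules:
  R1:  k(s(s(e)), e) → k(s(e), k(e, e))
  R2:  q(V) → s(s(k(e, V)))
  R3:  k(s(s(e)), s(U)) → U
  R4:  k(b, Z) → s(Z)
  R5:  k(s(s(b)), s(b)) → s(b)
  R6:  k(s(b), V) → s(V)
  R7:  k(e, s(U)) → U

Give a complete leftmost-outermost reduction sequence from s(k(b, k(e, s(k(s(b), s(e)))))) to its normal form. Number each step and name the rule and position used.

1. s(k(b, k(e, s(k(s(b), s(e))))))  →  s(s(k(e, s(k(s(b), s(e))))))   [R4 at 1]
2. s(s(k(e, s(k(s(b), s(e))))))  →  s(s(k(s(b), s(e))))   [R7 at 1.1]
3. s(s(k(s(b), s(e))))  →  s(s(s(s(e))))   [R6 at 1.1]

s(s(s(s(e))))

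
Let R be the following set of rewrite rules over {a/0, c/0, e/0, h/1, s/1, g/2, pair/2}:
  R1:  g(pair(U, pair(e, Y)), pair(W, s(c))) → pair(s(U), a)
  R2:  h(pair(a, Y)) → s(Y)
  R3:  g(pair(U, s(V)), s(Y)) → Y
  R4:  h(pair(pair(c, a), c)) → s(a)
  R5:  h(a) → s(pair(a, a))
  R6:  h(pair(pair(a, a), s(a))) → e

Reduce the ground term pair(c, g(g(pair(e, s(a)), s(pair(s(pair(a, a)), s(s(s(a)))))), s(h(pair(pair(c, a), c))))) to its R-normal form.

pair(c, s(a))

1. pair(c, g(g(pair(e, s(a)), s(pair(s(pair(a, a)), s(s(s(a)))))), s(h(pair(pair(c, a), c)))))  →  pair(c, g(pair(s(pair(a, a)), s(s(s(a)))), s(h(pair(pair(c, a), c)))))   [R3 at 2.1]
2. pair(c, g(pair(s(pair(a, a)), s(s(s(a)))), s(h(pair(pair(c, a), c)))))  →  pair(c, h(pair(pair(c, a), c)))   [R3 at 2]
3. pair(c, h(pair(pair(c, a), c)))  →  pair(c, s(a))   [R4 at 2]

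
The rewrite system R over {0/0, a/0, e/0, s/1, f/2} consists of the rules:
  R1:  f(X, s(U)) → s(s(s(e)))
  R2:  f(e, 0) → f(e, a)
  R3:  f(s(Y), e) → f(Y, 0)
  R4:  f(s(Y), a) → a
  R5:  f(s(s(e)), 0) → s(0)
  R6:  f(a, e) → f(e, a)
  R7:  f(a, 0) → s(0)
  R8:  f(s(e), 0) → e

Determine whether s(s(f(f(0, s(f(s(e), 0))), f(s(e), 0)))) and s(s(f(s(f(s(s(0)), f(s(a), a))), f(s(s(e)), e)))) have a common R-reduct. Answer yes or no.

Reduce t₁ = s(s(f(f(0, s(f(s(e), 0))), f(s(e), 0)))):
1. s(s(f(f(0, s(f(s(e), 0))), f(s(e), 0))))  →  s(s(f(s(s(s(e))), f(s(e), 0))))   [R1 at 1.1.1]
2. s(s(f(s(s(s(e))), f(s(e), 0))))  →  s(s(f(s(s(s(e))), e)))   [R8 at 1.1.2]
3. s(s(f(s(s(s(e))), e)))  →  s(s(f(s(s(e)), 0)))   [R3 at 1.1]
4. s(s(f(s(s(e)), 0)))  →  s(s(s(0)))   [R5 at 1.1]

Reduce t₂ = s(s(f(s(f(s(s(0)), f(s(a), a))), f(s(s(e)), e)))):
1. s(s(f(s(f(s(s(0)), f(s(a), a))), f(s(s(e)), e))))  →  s(s(f(s(f(s(s(0)), a)), f(s(s(e)), e))))   [R4 at 1.1.1.1.2]
2. s(s(f(s(f(s(s(0)), a)), f(s(s(e)), e))))  →  s(s(f(s(a), f(s(s(e)), e))))   [R4 at 1.1.1.1]
3. s(s(f(s(a), f(s(s(e)), e))))  →  s(s(f(s(a), f(s(e), 0))))   [R3 at 1.1.2]
4. s(s(f(s(a), f(s(e), 0))))  →  s(s(f(s(a), e)))   [R8 at 1.1.2]
5. s(s(f(s(a), e)))  →  s(s(f(a, 0)))   [R3 at 1.1]
6. s(s(f(a, 0)))  →  s(s(s(0)))   [R7 at 1.1]

yes — NF(t₁) = s(s(s(0))), NF(t₂) = s(s(s(0)))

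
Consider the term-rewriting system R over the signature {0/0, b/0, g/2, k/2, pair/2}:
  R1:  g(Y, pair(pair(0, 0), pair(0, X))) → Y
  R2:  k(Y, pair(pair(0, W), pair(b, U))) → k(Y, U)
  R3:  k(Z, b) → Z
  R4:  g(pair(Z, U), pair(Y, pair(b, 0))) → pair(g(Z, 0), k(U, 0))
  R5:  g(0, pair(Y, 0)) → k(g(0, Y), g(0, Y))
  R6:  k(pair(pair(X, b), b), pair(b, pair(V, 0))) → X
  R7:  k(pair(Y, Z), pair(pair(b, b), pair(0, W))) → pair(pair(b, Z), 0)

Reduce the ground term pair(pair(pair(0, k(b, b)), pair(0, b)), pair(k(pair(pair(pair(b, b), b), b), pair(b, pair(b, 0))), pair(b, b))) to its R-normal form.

1. pair(pair(pair(0, k(b, b)), pair(0, b)), pair(k(pair(pair(pair(b, b), b), b), pair(b, pair(b, 0))), pair(b, b)))  →  pair(pair(pair(0, b), pair(0, b)), pair(k(pair(pair(pair(b, b), b), b), pair(b, pair(b, 0))), pair(b, b)))   [R3 at 1.1.2]
2. pair(pair(pair(0, b), pair(0, b)), pair(k(pair(pair(pair(b, b), b), b), pair(b, pair(b, 0))), pair(b, b)))  →  pair(pair(pair(0, b), pair(0, b)), pair(pair(b, b), pair(b, b)))   [R6 at 2.1]

pair(pair(pair(0, b), pair(0, b)), pair(pair(b, b), pair(b, b)))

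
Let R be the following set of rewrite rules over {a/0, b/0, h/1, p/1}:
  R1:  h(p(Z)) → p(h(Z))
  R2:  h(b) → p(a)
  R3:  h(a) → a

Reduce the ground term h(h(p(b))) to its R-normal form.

p(p(a))

1. h(h(p(b)))  →  h(p(h(b)))   [R1 at 1]
2. h(p(h(b)))  →  p(h(h(b)))   [R1 at ε]
3. p(h(h(b)))  →  p(h(p(a)))   [R2 at 1.1]
4. p(h(p(a)))  →  p(p(h(a)))   [R1 at 1]
5. p(p(h(a)))  →  p(p(a))   [R3 at 1.1]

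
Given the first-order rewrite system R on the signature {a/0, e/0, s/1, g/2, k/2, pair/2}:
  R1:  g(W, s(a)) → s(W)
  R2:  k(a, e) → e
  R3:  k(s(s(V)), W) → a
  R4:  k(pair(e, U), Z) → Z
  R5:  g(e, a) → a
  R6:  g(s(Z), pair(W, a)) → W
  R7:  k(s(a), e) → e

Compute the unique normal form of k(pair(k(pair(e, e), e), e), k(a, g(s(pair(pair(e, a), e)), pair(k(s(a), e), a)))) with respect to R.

1. k(pair(k(pair(e, e), e), e), k(a, g(s(pair(pair(e, a), e)), pair(k(s(a), e), a))))  →  k(pair(e, e), k(a, g(s(pair(pair(e, a), e)), pair(k(s(a), e), a))))   [R4 at 1.1]
2. k(pair(e, e), k(a, g(s(pair(pair(e, a), e)), pair(k(s(a), e), a))))  →  k(a, g(s(pair(pair(e, a), e)), pair(k(s(a), e), a)))   [R4 at ε]
3. k(a, g(s(pair(pair(e, a), e)), pair(k(s(a), e), a)))  →  k(a, k(s(a), e))   [R6 at 2]
4. k(a, k(s(a), e))  →  k(a, e)   [R7 at 2]
5. k(a, e)  →  e   [R2 at ε]

e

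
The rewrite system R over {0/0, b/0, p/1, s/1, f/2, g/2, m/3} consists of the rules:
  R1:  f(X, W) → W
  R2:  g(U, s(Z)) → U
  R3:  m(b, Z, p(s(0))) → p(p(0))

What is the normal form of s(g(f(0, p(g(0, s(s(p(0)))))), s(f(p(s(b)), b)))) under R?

s(p(0))

1. s(g(f(0, p(g(0, s(s(p(0)))))), s(f(p(s(b)), b))))  →  s(f(0, p(g(0, s(s(p(0)))))))   [R2 at 1]
2. s(f(0, p(g(0, s(s(p(0)))))))  →  s(p(g(0, s(s(p(0))))))   [R1 at 1]
3. s(p(g(0, s(s(p(0))))))  →  s(p(0))   [R2 at 1.1]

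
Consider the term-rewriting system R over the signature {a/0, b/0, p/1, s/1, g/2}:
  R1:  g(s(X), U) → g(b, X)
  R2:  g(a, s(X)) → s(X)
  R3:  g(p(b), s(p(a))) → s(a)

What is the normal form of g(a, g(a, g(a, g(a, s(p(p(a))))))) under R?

1. g(a, g(a, g(a, g(a, s(p(p(a)))))))  →  g(a, g(a, g(a, s(p(p(a))))))   [R2 at 2.2.2]
2. g(a, g(a, g(a, s(p(p(a))))))  →  g(a, g(a, s(p(p(a)))))   [R2 at 2.2]
3. g(a, g(a, s(p(p(a)))))  →  g(a, s(p(p(a))))   [R2 at 2]
4. g(a, s(p(p(a))))  →  s(p(p(a)))   [R2 at ε]

s(p(p(a)))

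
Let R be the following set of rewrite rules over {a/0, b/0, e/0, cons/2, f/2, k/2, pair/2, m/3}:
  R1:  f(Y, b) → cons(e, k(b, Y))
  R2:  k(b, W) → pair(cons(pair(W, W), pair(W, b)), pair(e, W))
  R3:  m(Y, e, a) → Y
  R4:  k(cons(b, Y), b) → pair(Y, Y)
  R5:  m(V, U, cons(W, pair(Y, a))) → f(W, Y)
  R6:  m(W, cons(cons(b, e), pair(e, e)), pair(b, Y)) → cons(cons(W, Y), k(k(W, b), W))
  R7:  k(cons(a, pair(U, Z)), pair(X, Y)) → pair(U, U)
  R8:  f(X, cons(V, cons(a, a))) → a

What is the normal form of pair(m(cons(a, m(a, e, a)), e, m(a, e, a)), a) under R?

pair(cons(a, a), a)

1. pair(m(cons(a, m(a, e, a)), e, m(a, e, a)), a)  →  pair(m(cons(a, a), e, m(a, e, a)), a)   [R3 at 1.1.2]
2. pair(m(cons(a, a), e, m(a, e, a)), a)  →  pair(m(cons(a, a), e, a), a)   [R3 at 1.3]
3. pair(m(cons(a, a), e, a), a)  →  pair(cons(a, a), a)   [R3 at 1]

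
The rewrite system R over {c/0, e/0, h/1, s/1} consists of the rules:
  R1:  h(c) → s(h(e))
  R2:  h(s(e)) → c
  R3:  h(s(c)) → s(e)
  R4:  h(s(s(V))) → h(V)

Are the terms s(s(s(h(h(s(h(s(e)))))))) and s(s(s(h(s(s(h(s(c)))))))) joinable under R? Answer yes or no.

Reduce t₁ = s(s(s(h(h(s(h(s(e)))))))):
1. s(s(s(h(h(s(h(s(e))))))))  →  s(s(s(h(h(s(c))))))   [R2 at 1.1.1.1.1.1]
2. s(s(s(h(h(s(c))))))  →  s(s(s(h(s(e)))))   [R3 at 1.1.1.1]
3. s(s(s(h(s(e)))))  →  s(s(s(c)))   [R2 at 1.1.1]

Reduce t₂ = s(s(s(h(s(s(h(s(c)))))))):
1. s(s(s(h(s(s(h(s(c))))))))  →  s(s(s(h(h(s(c))))))   [R4 at 1.1.1]
2. s(s(s(h(h(s(c))))))  →  s(s(s(h(s(e)))))   [R3 at 1.1.1.1]
3. s(s(s(h(s(e)))))  →  s(s(s(c)))   [R2 at 1.1.1]

yes — NF(t₁) = s(s(s(c))), NF(t₂) = s(s(s(c)))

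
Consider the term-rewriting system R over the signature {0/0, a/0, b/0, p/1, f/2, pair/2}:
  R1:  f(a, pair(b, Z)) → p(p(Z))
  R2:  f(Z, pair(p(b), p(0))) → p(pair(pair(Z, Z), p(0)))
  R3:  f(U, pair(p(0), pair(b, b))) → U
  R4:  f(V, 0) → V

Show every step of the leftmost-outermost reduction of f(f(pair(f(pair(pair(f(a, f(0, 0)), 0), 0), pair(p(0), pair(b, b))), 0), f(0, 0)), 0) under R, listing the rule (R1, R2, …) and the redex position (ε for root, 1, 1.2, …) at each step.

pair(pair(pair(a, 0), 0), 0)

1. f(f(pair(f(pair(pair(f(a, f(0, 0)), 0), 0), pair(p(0), pair(b, b))), 0), f(0, 0)), 0)  →  f(pair(f(pair(pair(f(a, f(0, 0)), 0), 0), pair(p(0), pair(b, b))), 0), f(0, 0))   [R4 at ε]
2. f(pair(f(pair(pair(f(a, f(0, 0)), 0), 0), pair(p(0), pair(b, b))), 0), f(0, 0))  →  f(pair(pair(pair(f(a, f(0, 0)), 0), 0), 0), f(0, 0))   [R3 at 1.1]
3. f(pair(pair(pair(f(a, f(0, 0)), 0), 0), 0), f(0, 0))  →  f(pair(pair(pair(f(a, 0), 0), 0), 0), f(0, 0))   [R4 at 1.1.1.1.2]
4. f(pair(pair(pair(f(a, 0), 0), 0), 0), f(0, 0))  →  f(pair(pair(pair(a, 0), 0), 0), f(0, 0))   [R4 at 1.1.1.1]
5. f(pair(pair(pair(a, 0), 0), 0), f(0, 0))  →  f(pair(pair(pair(a, 0), 0), 0), 0)   [R4 at 2]
6. f(pair(pair(pair(a, 0), 0), 0), 0)  →  pair(pair(pair(a, 0), 0), 0)   [R4 at ε]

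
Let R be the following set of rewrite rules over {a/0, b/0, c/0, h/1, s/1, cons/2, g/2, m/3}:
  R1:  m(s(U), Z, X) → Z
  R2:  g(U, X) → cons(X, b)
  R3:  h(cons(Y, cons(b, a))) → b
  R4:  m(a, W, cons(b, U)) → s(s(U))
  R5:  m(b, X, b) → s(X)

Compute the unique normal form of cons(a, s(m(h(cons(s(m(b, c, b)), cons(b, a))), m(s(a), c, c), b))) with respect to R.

1. cons(a, s(m(h(cons(s(m(b, c, b)), cons(b, a))), m(s(a), c, c), b)))  →  cons(a, s(m(b, m(s(a), c, c), b)))   [R3 at 2.1.1]
2. cons(a, s(m(b, m(s(a), c, c), b)))  →  cons(a, s(s(m(s(a), c, c))))   [R5 at 2.1]
3. cons(a, s(s(m(s(a), c, c))))  →  cons(a, s(s(c)))   [R1 at 2.1.1]

cons(a, s(s(c)))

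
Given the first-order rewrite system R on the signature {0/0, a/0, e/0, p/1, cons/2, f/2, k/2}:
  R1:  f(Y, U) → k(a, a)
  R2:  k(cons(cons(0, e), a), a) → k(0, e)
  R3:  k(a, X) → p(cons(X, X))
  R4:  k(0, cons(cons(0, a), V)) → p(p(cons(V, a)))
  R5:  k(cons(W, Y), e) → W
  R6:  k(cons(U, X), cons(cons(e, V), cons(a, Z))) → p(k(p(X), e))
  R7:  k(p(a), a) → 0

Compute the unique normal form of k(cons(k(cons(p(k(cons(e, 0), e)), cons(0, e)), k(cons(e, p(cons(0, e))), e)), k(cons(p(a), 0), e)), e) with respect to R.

p(e)

1. k(cons(k(cons(p(k(cons(e, 0), e)), cons(0, e)), k(cons(e, p(cons(0, e))), e)), k(cons(p(a), 0), e)), e)  →  k(cons(p(k(cons(e, 0), e)), cons(0, e)), k(cons(e, p(cons(0, e))), e))   [R5 at ε]
2. k(cons(p(k(cons(e, 0), e)), cons(0, e)), k(cons(e, p(cons(0, e))), e))  →  k(cons(p(e), cons(0, e)), k(cons(e, p(cons(0, e))), e))   [R5 at 1.1.1]
3. k(cons(p(e), cons(0, e)), k(cons(e, p(cons(0, e))), e))  →  k(cons(p(e), cons(0, e)), e)   [R5 at 2]
4. k(cons(p(e), cons(0, e)), e)  →  p(e)   [R5 at ε]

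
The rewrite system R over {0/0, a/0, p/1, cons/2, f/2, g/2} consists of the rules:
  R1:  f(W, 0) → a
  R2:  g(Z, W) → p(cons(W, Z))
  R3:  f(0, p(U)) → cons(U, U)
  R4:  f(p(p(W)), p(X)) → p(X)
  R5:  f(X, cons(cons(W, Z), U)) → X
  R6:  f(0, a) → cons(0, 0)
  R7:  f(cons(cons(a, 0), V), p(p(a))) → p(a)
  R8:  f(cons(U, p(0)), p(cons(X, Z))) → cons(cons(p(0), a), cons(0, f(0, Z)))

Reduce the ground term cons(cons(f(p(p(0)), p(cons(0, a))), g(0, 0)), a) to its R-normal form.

1. cons(cons(f(p(p(0)), p(cons(0, a))), g(0, 0)), a)  →  cons(cons(p(cons(0, a)), g(0, 0)), a)   [R4 at 1.1]
2. cons(cons(p(cons(0, a)), g(0, 0)), a)  →  cons(cons(p(cons(0, a)), p(cons(0, 0))), a)   [R2 at 1.2]

cons(cons(p(cons(0, a)), p(cons(0, 0))), a)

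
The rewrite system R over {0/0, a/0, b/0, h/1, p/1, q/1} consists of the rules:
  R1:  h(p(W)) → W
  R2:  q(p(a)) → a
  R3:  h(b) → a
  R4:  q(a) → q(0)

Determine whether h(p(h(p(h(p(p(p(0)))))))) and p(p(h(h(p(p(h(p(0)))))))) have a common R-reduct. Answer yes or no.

Reduce t₁ = h(p(h(p(h(p(p(p(0)))))))):
1. h(p(h(p(h(p(p(p(0))))))))  →  h(p(h(p(p(p(0))))))   [R1 at ε]
2. h(p(h(p(p(p(0))))))  →  h(p(p(p(0))))   [R1 at ε]
3. h(p(p(p(0))))  →  p(p(0))   [R1 at ε]

Reduce t₂ = p(p(h(h(p(p(h(p(0)))))))):
1. p(p(h(h(p(p(h(p(0))))))))  →  p(p(h(p(h(p(0))))))   [R1 at 1.1.1]
2. p(p(h(p(h(p(0))))))  →  p(p(h(p(0))))   [R1 at 1.1]
3. p(p(h(p(0))))  →  p(p(0))   [R1 at 1.1]

yes — NF(t₁) = p(p(0)), NF(t₂) = p(p(0))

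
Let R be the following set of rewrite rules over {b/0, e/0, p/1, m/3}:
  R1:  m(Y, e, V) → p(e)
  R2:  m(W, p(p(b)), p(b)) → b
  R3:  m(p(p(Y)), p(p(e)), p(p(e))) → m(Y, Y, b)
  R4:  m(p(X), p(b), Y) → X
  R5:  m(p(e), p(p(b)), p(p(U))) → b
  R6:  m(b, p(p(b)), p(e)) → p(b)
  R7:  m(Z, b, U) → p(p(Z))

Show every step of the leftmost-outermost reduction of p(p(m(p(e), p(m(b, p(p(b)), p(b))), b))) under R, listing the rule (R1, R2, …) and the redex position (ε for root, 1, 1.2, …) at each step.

1. p(p(m(p(e), p(m(b, p(p(b)), p(b))), b)))  →  p(p(m(p(e), p(b), b)))   [R2 at 1.1.2.1]
2. p(p(m(p(e), p(b), b)))  →  p(p(e))   [R4 at 1.1]

p(p(e))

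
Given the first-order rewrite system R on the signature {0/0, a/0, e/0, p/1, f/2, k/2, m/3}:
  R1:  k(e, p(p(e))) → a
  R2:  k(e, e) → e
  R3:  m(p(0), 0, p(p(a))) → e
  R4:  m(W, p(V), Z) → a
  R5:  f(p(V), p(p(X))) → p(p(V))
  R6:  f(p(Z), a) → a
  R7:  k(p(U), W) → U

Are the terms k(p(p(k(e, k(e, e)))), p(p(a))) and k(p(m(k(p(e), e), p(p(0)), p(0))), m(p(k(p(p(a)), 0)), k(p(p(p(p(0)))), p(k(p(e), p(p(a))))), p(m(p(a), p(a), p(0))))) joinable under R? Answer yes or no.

Reduce t₁ = k(p(p(k(e, k(e, e)))), p(p(a))):
1. k(p(p(k(e, k(e, e)))), p(p(a)))  →  p(k(e, k(e, e)))   [R7 at ε]
2. p(k(e, k(e, e)))  →  p(k(e, e))   [R2 at 1.2]
3. p(k(e, e))  →  p(e)   [R2 at 1]

Reduce t₂ = k(p(m(k(p(e), e), p(p(0)), p(0))), m(p(k(p(p(a)), 0)), k(p(p(p(p(0)))), p(k(p(e), p(p(a))))), p(m(p(a), p(a), p(0))))):
1. k(p(m(k(p(e), e), p(p(0)), p(0))), m(p(k(p(p(a)), 0)), k(p(p(p(p(0)))), p(k(p(e), p(p(a))))), p(m(p(a), p(a), p(0)))))  →  m(k(p(e), e), p(p(0)), p(0))   [R7 at ε]
2. m(k(p(e), e), p(p(0)), p(0))  →  a   [R4 at ε]

no — NF(t₁) = p(e), NF(t₂) = a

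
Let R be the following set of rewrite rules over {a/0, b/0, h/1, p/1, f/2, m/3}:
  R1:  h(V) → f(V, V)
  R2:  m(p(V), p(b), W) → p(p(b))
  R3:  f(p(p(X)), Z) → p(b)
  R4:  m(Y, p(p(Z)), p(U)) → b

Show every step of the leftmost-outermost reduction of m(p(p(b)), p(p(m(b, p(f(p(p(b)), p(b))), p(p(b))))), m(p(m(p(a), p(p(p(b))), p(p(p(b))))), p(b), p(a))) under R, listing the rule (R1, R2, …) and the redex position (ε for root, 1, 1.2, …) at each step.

1. m(p(p(b)), p(p(m(b, p(f(p(p(b)), p(b))), p(p(b))))), m(p(m(p(a), p(p(p(b))), p(p(p(b))))), p(b), p(a)))  →  m(p(p(b)), p(p(m(b, p(p(b)), p(p(b))))), m(p(m(p(a), p(p(p(b))), p(p(p(b))))), p(b), p(a)))   [R3 at 2.1.1.2.1]
2. m(p(p(b)), p(p(m(b, p(p(b)), p(p(b))))), m(p(m(p(a), p(p(p(b))), p(p(p(b))))), p(b), p(a)))  →  m(p(p(b)), p(p(b)), m(p(m(p(a), p(p(p(b))), p(p(p(b))))), p(b), p(a)))   [R4 at 2.1.1]
3. m(p(p(b)), p(p(b)), m(p(m(p(a), p(p(p(b))), p(p(p(b))))), p(b), p(a)))  →  m(p(p(b)), p(p(b)), p(p(b)))   [R2 at 3]
4. m(p(p(b)), p(p(b)), p(p(b)))  →  b   [R4 at ε]

b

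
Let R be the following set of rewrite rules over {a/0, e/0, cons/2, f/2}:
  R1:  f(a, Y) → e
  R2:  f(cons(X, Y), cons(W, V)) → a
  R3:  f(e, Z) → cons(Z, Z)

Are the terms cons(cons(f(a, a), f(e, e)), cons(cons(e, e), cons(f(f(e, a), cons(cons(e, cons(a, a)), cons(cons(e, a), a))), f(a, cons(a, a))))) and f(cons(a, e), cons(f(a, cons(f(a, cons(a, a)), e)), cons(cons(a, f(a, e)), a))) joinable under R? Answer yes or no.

no — NF(t₁) = cons(cons(e, cons(e, e)), cons(cons(e, e), cons(a, e))), NF(t₂) = a

Reduce t₁ = cons(cons(f(a, a), f(e, e)), cons(cons(e, e), cons(f(f(e, a), cons(cons(e, cons(a, a)), cons(cons(e, a), a))), f(a, cons(a, a))))):
1. cons(cons(f(a, a), f(e, e)), cons(cons(e, e), cons(f(f(e, a), cons(cons(e, cons(a, a)), cons(cons(e, a), a))), f(a, cons(a, a)))))  →  cons(cons(e, f(e, e)), cons(cons(e, e), cons(f(f(e, a), cons(cons(e, cons(a, a)), cons(cons(e, a), a))), f(a, cons(a, a)))))   [R1 at 1.1]
2. cons(cons(e, f(e, e)), cons(cons(e, e), cons(f(f(e, a), cons(cons(e, cons(a, a)), cons(cons(e, a), a))), f(a, cons(a, a)))))  →  cons(cons(e, cons(e, e)), cons(cons(e, e), cons(f(f(e, a), cons(cons(e, cons(a, a)), cons(cons(e, a), a))), f(a, cons(a, a)))))   [R3 at 1.2]
3. cons(cons(e, cons(e, e)), cons(cons(e, e), cons(f(f(e, a), cons(cons(e, cons(a, a)), cons(cons(e, a), a))), f(a, cons(a, a)))))  →  cons(cons(e, cons(e, e)), cons(cons(e, e), cons(f(cons(a, a), cons(cons(e, cons(a, a)), cons(cons(e, a), a))), f(a, cons(a, a)))))   [R3 at 2.2.1.1]
4. cons(cons(e, cons(e, e)), cons(cons(e, e), cons(f(cons(a, a), cons(cons(e, cons(a, a)), cons(cons(e, a), a))), f(a, cons(a, a)))))  →  cons(cons(e, cons(e, e)), cons(cons(e, e), cons(a, f(a, cons(a, a)))))   [R2 at 2.2.1]
5. cons(cons(e, cons(e, e)), cons(cons(e, e), cons(a, f(a, cons(a, a)))))  →  cons(cons(e, cons(e, e)), cons(cons(e, e), cons(a, e)))   [R1 at 2.2.2]

Reduce t₂ = f(cons(a, e), cons(f(a, cons(f(a, cons(a, a)), e)), cons(cons(a, f(a, e)), a))):
1. f(cons(a, e), cons(f(a, cons(f(a, cons(a, a)), e)), cons(cons(a, f(a, e)), a)))  →  a   [R2 at ε]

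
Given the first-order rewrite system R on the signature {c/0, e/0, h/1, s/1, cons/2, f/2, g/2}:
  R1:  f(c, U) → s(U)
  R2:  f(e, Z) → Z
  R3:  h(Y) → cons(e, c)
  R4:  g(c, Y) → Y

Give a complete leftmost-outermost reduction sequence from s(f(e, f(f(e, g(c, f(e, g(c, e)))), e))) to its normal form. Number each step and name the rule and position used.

1. s(f(e, f(f(e, g(c, f(e, g(c, e)))), e)))  →  s(f(f(e, g(c, f(e, g(c, e)))), e))   [R2 at 1]
2. s(f(f(e, g(c, f(e, g(c, e)))), e))  →  s(f(g(c, f(e, g(c, e))), e))   [R2 at 1.1]
3. s(f(g(c, f(e, g(c, e))), e))  →  s(f(f(e, g(c, e)), e))   [R4 at 1.1]
4. s(f(f(e, g(c, e)), e))  →  s(f(g(c, e), e))   [R2 at 1.1]
5. s(f(g(c, e), e))  →  s(f(e, e))   [R4 at 1.1]
6. s(f(e, e))  →  s(e)   [R2 at 1]

s(e)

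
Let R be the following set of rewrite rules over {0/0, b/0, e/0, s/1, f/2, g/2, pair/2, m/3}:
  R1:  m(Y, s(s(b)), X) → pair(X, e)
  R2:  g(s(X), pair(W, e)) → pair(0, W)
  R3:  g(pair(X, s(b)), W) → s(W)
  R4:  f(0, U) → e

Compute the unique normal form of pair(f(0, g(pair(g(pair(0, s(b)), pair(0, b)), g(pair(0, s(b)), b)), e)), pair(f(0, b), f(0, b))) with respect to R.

pair(e, pair(e, e))

1. pair(f(0, g(pair(g(pair(0, s(b)), pair(0, b)), g(pair(0, s(b)), b)), e)), pair(f(0, b), f(0, b)))  →  pair(e, pair(f(0, b), f(0, b)))   [R4 at 1]
2. pair(e, pair(f(0, b), f(0, b)))  →  pair(e, pair(e, f(0, b)))   [R4 at 2.1]
3. pair(e, pair(e, f(0, b)))  →  pair(e, pair(e, e))   [R4 at 2.2]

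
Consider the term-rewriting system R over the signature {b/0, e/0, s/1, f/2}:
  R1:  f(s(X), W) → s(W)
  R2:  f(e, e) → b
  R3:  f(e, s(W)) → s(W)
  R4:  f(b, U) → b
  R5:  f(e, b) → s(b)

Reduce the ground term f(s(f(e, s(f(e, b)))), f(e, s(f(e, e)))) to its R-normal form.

s(s(b))

1. f(s(f(e, s(f(e, b)))), f(e, s(f(e, e))))  →  s(f(e, s(f(e, e))))   [R1 at ε]
2. s(f(e, s(f(e, e))))  →  s(s(f(e, e)))   [R3 at 1]
3. s(s(f(e, e)))  →  s(s(b))   [R2 at 1.1]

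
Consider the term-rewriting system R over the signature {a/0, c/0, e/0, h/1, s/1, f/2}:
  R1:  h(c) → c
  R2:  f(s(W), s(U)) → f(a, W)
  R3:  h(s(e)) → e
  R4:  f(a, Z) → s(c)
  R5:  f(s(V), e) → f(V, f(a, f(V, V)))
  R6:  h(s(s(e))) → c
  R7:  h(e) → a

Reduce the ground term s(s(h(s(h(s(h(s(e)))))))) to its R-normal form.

s(s(e))

1. s(s(h(s(h(s(h(s(e))))))))  →  s(s(h(s(h(s(e))))))   [R3 at 1.1.1.1.1.1]
2. s(s(h(s(h(s(e))))))  →  s(s(h(s(e))))   [R3 at 1.1.1.1]
3. s(s(h(s(e))))  →  s(s(e))   [R3 at 1.1]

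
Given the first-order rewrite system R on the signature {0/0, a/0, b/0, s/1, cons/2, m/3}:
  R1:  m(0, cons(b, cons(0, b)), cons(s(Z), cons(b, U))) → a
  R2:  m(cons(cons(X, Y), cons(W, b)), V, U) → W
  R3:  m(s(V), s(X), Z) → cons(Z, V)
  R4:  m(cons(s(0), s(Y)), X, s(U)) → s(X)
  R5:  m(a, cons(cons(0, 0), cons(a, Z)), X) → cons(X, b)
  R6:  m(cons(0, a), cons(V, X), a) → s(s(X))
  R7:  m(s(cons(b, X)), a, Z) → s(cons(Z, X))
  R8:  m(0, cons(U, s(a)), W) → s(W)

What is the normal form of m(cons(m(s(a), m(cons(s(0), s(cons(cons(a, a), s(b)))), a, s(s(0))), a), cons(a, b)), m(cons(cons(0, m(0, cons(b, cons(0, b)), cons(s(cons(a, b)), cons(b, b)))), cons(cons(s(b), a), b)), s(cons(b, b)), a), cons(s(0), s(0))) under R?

a

1. m(cons(m(s(a), m(cons(s(0), s(cons(cons(a, a), s(b)))), a, s(s(0))), a), cons(a, b)), m(cons(cons(0, m(0, cons(b, cons(0, b)), cons(s(cons(a, b)), cons(b, b)))), cons(cons(s(b), a), b)), s(cons(b, b)), a), cons(s(0), s(0)))  →  m(cons(m(s(a), s(a), a), cons(a, b)), m(cons(cons(0, m(0, cons(b, cons(0, b)), cons(s(cons(a, b)), cons(b, b)))), cons(cons(s(b), a), b)), s(cons(b, b)), a), cons(s(0), s(0)))   [R4 at 1.1.2]
2. m(cons(m(s(a), s(a), a), cons(a, b)), m(cons(cons(0, m(0, cons(b, cons(0, b)), cons(s(cons(a, b)), cons(b, b)))), cons(cons(s(b), a), b)), s(cons(b, b)), a), cons(s(0), s(0)))  →  m(cons(cons(a, a), cons(a, b)), m(cons(cons(0, m(0, cons(b, cons(0, b)), cons(s(cons(a, b)), cons(b, b)))), cons(cons(s(b), a), b)), s(cons(b, b)), a), cons(s(0), s(0)))   [R3 at 1.1]
3. m(cons(cons(a, a), cons(a, b)), m(cons(cons(0, m(0, cons(b, cons(0, b)), cons(s(cons(a, b)), cons(b, b)))), cons(cons(s(b), a), b)), s(cons(b, b)), a), cons(s(0), s(0)))  →  a   [R2 at ε]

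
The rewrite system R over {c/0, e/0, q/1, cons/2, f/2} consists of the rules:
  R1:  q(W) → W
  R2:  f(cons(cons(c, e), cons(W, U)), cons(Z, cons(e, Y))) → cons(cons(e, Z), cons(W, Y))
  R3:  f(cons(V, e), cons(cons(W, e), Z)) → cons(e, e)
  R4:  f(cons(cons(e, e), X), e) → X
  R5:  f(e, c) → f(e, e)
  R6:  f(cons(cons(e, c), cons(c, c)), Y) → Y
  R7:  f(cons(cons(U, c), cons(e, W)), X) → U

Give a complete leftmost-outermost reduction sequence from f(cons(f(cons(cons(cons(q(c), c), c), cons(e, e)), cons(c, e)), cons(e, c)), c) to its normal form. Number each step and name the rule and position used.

c

1. f(cons(f(cons(cons(cons(q(c), c), c), cons(e, e)), cons(c, e)), cons(e, c)), c)  →  f(cons(cons(q(c), c), cons(e, c)), c)   [R7 at 1.1]
2. f(cons(cons(q(c), c), cons(e, c)), c)  →  q(c)   [R7 at ε]
3. q(c)  →  c   [R1 at ε]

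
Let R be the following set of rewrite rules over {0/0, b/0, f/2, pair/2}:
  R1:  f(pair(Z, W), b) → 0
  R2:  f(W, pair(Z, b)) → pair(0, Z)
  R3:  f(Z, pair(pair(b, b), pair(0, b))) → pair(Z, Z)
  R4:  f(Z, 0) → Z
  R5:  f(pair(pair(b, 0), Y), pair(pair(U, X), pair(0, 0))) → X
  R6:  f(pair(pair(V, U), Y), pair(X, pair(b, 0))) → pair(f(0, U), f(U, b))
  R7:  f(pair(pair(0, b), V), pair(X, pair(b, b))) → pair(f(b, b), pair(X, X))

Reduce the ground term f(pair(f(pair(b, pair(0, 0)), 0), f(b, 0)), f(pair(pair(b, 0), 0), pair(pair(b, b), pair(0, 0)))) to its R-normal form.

1. f(pair(f(pair(b, pair(0, 0)), 0), f(b, 0)), f(pair(pair(b, 0), 0), pair(pair(b, b), pair(0, 0))))  →  f(pair(pair(b, pair(0, 0)), f(b, 0)), f(pair(pair(b, 0), 0), pair(pair(b, b), pair(0, 0))))   [R4 at 1.1]
2. f(pair(pair(b, pair(0, 0)), f(b, 0)), f(pair(pair(b, 0), 0), pair(pair(b, b), pair(0, 0))))  →  f(pair(pair(b, pair(0, 0)), b), f(pair(pair(b, 0), 0), pair(pair(b, b), pair(0, 0))))   [R4 at 1.2]
3. f(pair(pair(b, pair(0, 0)), b), f(pair(pair(b, 0), 0), pair(pair(b, b), pair(0, 0))))  →  f(pair(pair(b, pair(0, 0)), b), b)   [R5 at 2]
4. f(pair(pair(b, pair(0, 0)), b), b)  →  0   [R1 at ε]

0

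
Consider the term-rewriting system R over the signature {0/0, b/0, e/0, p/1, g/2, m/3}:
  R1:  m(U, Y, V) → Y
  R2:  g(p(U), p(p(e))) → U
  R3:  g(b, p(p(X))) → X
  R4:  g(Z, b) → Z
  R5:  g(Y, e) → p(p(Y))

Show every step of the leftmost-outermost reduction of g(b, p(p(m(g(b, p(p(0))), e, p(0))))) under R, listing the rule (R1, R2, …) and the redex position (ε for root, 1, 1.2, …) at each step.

1. g(b, p(p(m(g(b, p(p(0))), e, p(0)))))  →  m(g(b, p(p(0))), e, p(0))   [R3 at ε]
2. m(g(b, p(p(0))), e, p(0))  →  e   [R1 at ε]

e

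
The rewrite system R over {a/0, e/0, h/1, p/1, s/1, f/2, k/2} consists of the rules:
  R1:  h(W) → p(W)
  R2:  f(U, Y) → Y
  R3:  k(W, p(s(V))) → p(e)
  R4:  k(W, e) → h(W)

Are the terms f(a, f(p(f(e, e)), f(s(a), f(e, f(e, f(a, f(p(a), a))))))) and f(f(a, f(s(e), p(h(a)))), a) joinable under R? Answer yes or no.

yes — NF(t₁) = a, NF(t₂) = a

Reduce t₁ = f(a, f(p(f(e, e)), f(s(a), f(e, f(e, f(a, f(p(a), a))))))):
1. f(a, f(p(f(e, e)), f(s(a), f(e, f(e, f(a, f(p(a), a)))))))  →  f(p(f(e, e)), f(s(a), f(e, f(e, f(a, f(p(a), a))))))   [R2 at ε]
2. f(p(f(e, e)), f(s(a), f(e, f(e, f(a, f(p(a), a))))))  →  f(s(a), f(e, f(e, f(a, f(p(a), a)))))   [R2 at ε]
3. f(s(a), f(e, f(e, f(a, f(p(a), a)))))  →  f(e, f(e, f(a, f(p(a), a))))   [R2 at ε]
4. f(e, f(e, f(a, f(p(a), a))))  →  f(e, f(a, f(p(a), a)))   [R2 at ε]
5. f(e, f(a, f(p(a), a)))  →  f(a, f(p(a), a))   [R2 at ε]
6. f(a, f(p(a), a))  →  f(p(a), a)   [R2 at ε]
7. f(p(a), a)  →  a   [R2 at ε]

Reduce t₂ = f(f(a, f(s(e), p(h(a)))), a):
1. f(f(a, f(s(e), p(h(a)))), a)  →  a   [R2 at ε]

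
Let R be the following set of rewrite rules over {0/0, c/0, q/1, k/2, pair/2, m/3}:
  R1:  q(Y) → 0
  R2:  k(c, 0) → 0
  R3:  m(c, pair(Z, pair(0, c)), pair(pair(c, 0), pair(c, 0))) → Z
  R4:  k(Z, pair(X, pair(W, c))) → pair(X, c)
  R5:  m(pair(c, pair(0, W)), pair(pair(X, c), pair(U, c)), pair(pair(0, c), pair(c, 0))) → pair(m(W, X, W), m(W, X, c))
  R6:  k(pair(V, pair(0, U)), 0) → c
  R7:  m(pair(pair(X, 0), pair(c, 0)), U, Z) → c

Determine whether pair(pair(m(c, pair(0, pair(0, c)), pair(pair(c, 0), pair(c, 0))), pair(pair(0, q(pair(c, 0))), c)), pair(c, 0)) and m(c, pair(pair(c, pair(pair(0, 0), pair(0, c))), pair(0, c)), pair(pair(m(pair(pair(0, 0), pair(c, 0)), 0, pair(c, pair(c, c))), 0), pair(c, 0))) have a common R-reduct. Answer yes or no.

no — NF(t₁) = pair(pair(0, pair(pair(0, 0), c)), pair(c, 0)), NF(t₂) = pair(c, pair(pair(0, 0), pair(0, c)))

Reduce t₁ = pair(pair(m(c, pair(0, pair(0, c)), pair(pair(c, 0), pair(c, 0))), pair(pair(0, q(pair(c, 0))), c)), pair(c, 0)):
1. pair(pair(m(c, pair(0, pair(0, c)), pair(pair(c, 0), pair(c, 0))), pair(pair(0, q(pair(c, 0))), c)), pair(c, 0))  →  pair(pair(0, pair(pair(0, q(pair(c, 0))), c)), pair(c, 0))   [R3 at 1.1]
2. pair(pair(0, pair(pair(0, q(pair(c, 0))), c)), pair(c, 0))  →  pair(pair(0, pair(pair(0, 0), c)), pair(c, 0))   [R1 at 1.2.1.2]

Reduce t₂ = m(c, pair(pair(c, pair(pair(0, 0), pair(0, c))), pair(0, c)), pair(pair(m(pair(pair(0, 0), pair(c, 0)), 0, pair(c, pair(c, c))), 0), pair(c, 0))):
1. m(c, pair(pair(c, pair(pair(0, 0), pair(0, c))), pair(0, c)), pair(pair(m(pair(pair(0, 0), pair(c, 0)), 0, pair(c, pair(c, c))), 0), pair(c, 0)))  →  m(c, pair(pair(c, pair(pair(0, 0), pair(0, c))), pair(0, c)), pair(pair(c, 0), pair(c, 0)))   [R7 at 3.1.1]
2. m(c, pair(pair(c, pair(pair(0, 0), pair(0, c))), pair(0, c)), pair(pair(c, 0), pair(c, 0)))  →  pair(c, pair(pair(0, 0), pair(0, c)))   [R3 at ε]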